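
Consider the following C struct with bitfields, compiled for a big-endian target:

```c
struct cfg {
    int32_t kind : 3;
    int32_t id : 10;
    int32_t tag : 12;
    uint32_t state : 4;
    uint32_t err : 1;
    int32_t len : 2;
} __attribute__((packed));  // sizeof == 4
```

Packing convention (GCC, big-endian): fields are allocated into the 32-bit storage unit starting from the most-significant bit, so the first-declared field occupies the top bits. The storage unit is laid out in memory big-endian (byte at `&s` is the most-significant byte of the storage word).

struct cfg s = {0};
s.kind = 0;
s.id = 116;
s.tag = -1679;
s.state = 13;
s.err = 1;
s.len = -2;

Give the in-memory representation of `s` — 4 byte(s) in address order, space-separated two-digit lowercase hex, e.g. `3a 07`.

03 a4 b8 ee

kind (3b) val=0 bits=0x0 at bit 29: 0x00000000
id (10b) val=116 bits=0x74 at bit 19: 0x03a00000
tag (12b) val=-1679 bits=0x971 at bit 7: 0x03a4b880
state (4b) val=13 bits=0xd at bit 3: 0x03a4b8e8
err (1b) val=1 bits=0x1 at bit 2: 0x03a4b8ec
len (2b) val=-2 bits=0x2 at bit 0: 0x03a4b8ee
word = 0x03a4b8ee → big-endian bytes:
  [0]=0x03  [1]=0xa4  [2]=0xb8  [3]=0xee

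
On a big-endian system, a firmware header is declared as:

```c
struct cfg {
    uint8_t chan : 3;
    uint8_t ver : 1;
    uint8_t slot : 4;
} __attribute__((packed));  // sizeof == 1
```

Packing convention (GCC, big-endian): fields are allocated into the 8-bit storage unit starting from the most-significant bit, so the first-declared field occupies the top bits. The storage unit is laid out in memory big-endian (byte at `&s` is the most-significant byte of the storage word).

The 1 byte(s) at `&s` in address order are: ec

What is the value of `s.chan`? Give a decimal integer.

[0]=0xec (big-endian) → word 0xec
chan:3 @ bit 5 → (0xec>>5)&0x7 = 0x7  ←
ver:1 @ bit 4 → (0xec>>4)&0x1 = 0x0
slot:4 @ bit 0 → (0xec>>0)&0xf = 0xc

7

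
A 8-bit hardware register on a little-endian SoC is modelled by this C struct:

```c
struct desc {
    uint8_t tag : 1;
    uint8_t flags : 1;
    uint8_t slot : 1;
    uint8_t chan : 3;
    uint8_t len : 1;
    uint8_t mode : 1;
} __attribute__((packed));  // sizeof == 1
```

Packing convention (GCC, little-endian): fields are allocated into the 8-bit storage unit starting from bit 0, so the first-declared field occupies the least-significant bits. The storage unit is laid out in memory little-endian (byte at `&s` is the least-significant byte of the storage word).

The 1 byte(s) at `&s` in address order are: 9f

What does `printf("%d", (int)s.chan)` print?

[0]=0x9f (little-endian) → word 0x9f
tag [0+:1] = (word>>0) & 0x1 = 1
flags [1+:1] = (word>>1) & 0x1 = 1
slot [2+:1] = (word>>2) & 0x1 = 1
chan [3+:3] = (word>>3) & 0x7 = 3  ←
len [6+:1] = (word>>6) & 0x1 = 0
mode [7+:1] = (word>>7) & 0x1 = 1

3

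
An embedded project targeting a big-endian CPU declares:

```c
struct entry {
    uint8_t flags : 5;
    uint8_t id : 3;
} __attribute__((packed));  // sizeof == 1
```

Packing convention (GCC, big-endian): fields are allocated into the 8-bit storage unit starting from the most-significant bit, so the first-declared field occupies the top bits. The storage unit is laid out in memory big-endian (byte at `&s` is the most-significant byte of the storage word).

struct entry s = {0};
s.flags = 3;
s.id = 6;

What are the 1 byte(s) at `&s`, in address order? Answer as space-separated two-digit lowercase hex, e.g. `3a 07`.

1e

[3+:5] flags=3 & 0x1f = 0x3; word=0x18
[0+:3] id=6 & 0x7 = 0x6; word=0x1e
word = 0x1e → big-endian bytes:
  [0]=0x1e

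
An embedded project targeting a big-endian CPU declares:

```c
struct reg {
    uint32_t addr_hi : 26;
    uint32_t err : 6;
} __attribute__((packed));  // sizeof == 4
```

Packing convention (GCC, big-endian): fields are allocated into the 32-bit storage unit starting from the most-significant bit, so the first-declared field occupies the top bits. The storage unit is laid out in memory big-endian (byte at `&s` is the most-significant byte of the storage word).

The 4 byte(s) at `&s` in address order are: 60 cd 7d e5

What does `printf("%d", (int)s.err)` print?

37

[0]=0x60 [1]=0xcd [2]=0x7d [3]=0xe5 (big-endian) → word 0x60cd7de5
addr_hi [6+:26] = (word>>6) & 0x3ffffff = 25376247
err [0+:6] = (word>>0) & 0x3f = 37  ←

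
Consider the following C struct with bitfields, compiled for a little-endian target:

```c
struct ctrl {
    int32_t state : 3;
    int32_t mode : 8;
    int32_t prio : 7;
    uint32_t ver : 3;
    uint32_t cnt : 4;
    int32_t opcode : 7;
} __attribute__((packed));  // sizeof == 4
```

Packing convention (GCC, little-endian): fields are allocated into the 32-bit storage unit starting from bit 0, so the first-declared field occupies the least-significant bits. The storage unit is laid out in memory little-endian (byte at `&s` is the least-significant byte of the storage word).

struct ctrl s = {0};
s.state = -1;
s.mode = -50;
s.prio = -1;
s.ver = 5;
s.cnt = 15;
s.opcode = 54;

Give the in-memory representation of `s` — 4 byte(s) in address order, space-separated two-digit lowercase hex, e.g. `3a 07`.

77 fe f7 6d

[0+:3] state=-1 & 0x7 = 0x7; word=0x00000007
[3+:8] mode=-50 & 0xff = 0xce; word=0x00000677
[11+:7] prio=-1 & 0x7f = 0x7f; word=0x0003fe77
[18+:3] ver=5 & 0x7 = 0x5; word=0x0017fe77
[21+:4] cnt=15 & 0xf = 0xf; word=0x01f7fe77
[25+:7] opcode=54 & 0x7f = 0x36; word=0x6df7fe77
word = 0x6df7fe77 → little-endian bytes:
  [0]=0x77  [1]=0xfe  [2]=0xf7  [3]=0x6d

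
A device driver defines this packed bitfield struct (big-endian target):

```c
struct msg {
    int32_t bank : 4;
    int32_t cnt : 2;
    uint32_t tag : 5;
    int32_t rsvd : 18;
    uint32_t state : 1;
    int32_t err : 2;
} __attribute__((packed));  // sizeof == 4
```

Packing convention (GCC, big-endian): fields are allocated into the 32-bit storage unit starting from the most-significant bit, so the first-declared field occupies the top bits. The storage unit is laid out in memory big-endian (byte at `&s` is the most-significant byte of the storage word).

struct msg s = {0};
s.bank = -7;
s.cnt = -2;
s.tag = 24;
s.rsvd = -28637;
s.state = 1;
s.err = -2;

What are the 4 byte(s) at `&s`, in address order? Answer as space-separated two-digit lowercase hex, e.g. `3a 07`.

[28+:4] bank=-7 & 0xf = 0x9; word=0x90000000
[26+:2] cnt=-2 & 0x3 = 0x2; word=0x98000000
[21+:5] tag=24 & 0x1f = 0x18; word=0x9b000000
[3+:18] rsvd=-28637 & 0x3ffff = 0x39023; word=0x9b1c8118
[2+:1] state=1 & 0x1 = 0x1; word=0x9b1c811c
[0+:2] err=-2 & 0x3 = 0x2; word=0x9b1c811e
word = 0x9b1c811e → big-endian bytes:
  [0]=0x9b  [1]=0x1c  [2]=0x81  [3]=0x1e

9b 1c 81 1e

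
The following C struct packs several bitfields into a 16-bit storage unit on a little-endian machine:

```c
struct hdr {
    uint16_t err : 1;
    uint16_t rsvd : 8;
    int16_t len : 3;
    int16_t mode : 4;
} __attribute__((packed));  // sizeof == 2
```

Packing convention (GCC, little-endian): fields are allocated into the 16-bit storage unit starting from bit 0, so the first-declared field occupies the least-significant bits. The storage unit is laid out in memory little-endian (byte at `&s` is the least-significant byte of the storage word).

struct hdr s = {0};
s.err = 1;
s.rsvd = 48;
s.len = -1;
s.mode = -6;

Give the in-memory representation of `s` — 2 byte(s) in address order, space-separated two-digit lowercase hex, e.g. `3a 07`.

61 ae

[0+:1] err=1 & 0x1 = 0x1; word=0x0001
[1+:8] rsvd=48 & 0xff = 0x30; word=0x0061
[9+:3] len=-1 & 0x7 = 0x7; word=0x0e61
[12+:4] mode=-6 & 0xf = 0xa; word=0xae61
word = 0xae61 → little-endian bytes:
  [0]=0x61  [1]=0xae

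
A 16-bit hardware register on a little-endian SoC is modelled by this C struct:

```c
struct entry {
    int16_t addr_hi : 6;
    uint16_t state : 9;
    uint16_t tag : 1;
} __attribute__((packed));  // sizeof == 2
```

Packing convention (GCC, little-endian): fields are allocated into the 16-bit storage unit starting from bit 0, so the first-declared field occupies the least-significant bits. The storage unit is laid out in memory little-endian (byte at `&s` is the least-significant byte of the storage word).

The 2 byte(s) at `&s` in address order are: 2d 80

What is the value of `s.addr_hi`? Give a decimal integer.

[0]=0x2d [1]=0x80 (little-endian) → word 0x802d
addr_hi:6 @ bit 0 → (0x802d>>0)&0x3f = 0x2d  ←
state:9 @ bit 6 → (0x802d>>6)&0x1ff = 0x0
tag:1 @ bit 15 → (0x802d>>15)&0x1 = 0x1
addr_hi signed 6b, MSB=1: 45 - 64 = -19

-19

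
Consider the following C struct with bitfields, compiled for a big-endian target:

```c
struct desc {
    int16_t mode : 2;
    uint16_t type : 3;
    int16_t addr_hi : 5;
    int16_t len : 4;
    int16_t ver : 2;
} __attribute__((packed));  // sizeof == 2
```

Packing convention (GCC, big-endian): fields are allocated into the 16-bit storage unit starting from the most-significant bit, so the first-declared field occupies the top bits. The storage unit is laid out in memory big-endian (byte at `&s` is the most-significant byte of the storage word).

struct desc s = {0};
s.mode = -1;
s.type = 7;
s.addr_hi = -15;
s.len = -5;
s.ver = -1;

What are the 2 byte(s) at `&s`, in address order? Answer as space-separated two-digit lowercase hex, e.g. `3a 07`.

fc 6f

mode:2 = -1 → 0x3 << 14 → word 0xc000
type:3 = 7 → 0x7 << 11 → word 0xf800
addr_hi:5 = -15 → 0x11 << 6 → word 0xfc40
len:4 = -5 → 0xb << 2 → word 0xfc6c
ver:2 = -1 → 0x3 << 0 → word 0xfc6f
word = 0xfc6f → big-endian bytes:
  [0]=0xfc  [1]=0x6f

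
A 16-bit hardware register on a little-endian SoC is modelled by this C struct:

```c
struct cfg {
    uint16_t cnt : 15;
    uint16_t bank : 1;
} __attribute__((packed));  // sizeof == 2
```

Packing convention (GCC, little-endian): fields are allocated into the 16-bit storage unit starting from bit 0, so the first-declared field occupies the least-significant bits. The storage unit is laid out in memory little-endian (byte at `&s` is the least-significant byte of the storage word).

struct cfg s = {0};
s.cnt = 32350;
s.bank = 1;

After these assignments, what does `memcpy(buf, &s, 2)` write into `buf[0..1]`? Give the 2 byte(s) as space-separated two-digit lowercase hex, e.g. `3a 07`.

5e fe

cnt (15b) val=32350 bits=0x7e5e at bit 0: 0x7e5e
bank (1b) val=1 bits=0x1 at bit 15: 0xfe5e
word = 0xfe5e → little-endian bytes:
  [0]=0x5e  [1]=0xfe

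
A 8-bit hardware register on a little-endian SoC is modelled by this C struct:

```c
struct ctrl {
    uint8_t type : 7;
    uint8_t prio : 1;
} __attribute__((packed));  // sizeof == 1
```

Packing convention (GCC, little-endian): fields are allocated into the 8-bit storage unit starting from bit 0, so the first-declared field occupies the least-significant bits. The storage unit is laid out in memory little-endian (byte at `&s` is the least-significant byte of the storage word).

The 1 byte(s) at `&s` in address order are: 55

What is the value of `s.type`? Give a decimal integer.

[0]=0x55 (little-endian) → word 0x55
type [0+:7] = (word>>0) & 0x7f = 85  ←
prio [7+:1] = (word>>7) & 0x1 = 0

85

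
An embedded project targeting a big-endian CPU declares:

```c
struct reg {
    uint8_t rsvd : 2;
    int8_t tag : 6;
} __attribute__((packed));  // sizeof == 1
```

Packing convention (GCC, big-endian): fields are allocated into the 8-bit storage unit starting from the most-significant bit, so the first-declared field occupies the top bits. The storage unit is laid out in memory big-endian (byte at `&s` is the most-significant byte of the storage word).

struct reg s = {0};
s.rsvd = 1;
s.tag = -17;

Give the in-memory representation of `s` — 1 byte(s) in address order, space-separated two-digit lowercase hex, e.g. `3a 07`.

rsvd:2 = 1 → 0x1 << 6 → word 0x40
tag:6 = -17 → 0x2f << 0 → word 0x6f
word = 0x6f → big-endian bytes:
  [0]=0x6f

6f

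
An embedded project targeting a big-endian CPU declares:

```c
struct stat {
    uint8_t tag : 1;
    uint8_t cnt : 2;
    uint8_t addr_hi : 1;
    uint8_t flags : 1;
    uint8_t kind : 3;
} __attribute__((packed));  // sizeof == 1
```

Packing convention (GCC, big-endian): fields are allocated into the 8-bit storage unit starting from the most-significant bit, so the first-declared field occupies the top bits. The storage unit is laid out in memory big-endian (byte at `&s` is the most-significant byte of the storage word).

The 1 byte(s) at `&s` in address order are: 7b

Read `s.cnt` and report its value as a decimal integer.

3

[0]=0x7b (big-endian) → word 0x7b
tag:1 @ bit 7 → (0x7b>>7)&0x1 = 0x0
cnt:2 @ bit 5 → (0x7b>>5)&0x3 = 0x3  ←
addr_hi:1 @ bit 4 → (0x7b>>4)&0x1 = 0x1
flags:1 @ bit 3 → (0x7b>>3)&0x1 = 0x1
kind:3 @ bit 0 → (0x7b>>0)&0x7 = 0x3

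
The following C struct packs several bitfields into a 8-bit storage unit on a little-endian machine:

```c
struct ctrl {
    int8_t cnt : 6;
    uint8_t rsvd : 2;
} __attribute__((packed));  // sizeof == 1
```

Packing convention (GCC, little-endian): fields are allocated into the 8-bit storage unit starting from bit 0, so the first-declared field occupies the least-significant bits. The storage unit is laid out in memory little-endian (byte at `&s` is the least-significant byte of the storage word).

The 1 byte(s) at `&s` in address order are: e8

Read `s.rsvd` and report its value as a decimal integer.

[0]=0xe8 (little-endian) → word 0xe8
cnt:6 @ bit 0 → (0xe8>>0)&0x3f = 0x28
rsvd:2 @ bit 6 → (0xe8>>6)&0x3 = 0x3  ←

3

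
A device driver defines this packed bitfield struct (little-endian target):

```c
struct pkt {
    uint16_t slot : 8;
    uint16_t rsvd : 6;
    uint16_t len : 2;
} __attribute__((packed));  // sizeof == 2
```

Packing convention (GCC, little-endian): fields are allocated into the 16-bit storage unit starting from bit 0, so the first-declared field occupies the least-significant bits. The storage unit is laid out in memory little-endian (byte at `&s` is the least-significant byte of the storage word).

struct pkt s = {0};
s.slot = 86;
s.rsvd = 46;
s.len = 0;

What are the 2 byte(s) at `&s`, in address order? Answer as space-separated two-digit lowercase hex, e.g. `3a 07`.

slot:8 = 86 → 0x56 << 0 → word 0x0056
rsvd:6 = 46 → 0x2e << 8 → word 0x2e56
len:2 = 0 → 0x0 << 14 → word 0x2e56
word = 0x2e56 → little-endian bytes:
  [0]=0x56  [1]=0x2e

56 2e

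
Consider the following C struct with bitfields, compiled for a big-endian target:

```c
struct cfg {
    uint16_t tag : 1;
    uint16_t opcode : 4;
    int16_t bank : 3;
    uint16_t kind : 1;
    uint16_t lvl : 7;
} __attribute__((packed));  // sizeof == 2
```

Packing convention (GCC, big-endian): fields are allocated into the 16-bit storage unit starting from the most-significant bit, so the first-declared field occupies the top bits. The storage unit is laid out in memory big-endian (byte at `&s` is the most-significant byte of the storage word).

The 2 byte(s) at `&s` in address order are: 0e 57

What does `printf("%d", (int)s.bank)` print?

[0]=0x0e [1]=0x57 (big-endian) → word 0x0e57
tag:1 @ bit 15 → (0x0e57>>15)&0x1 = 0x0
opcode:4 @ bit 11 → (0x0e57>>11)&0xf = 0x1
bank:3 @ bit 8 → (0x0e57>>8)&0x7 = 0x6  ←
kind:1 @ bit 7 → (0x0e57>>7)&0x1 = 0x0
lvl:7 @ bit 0 → (0x0e57>>0)&0x7f = 0x57
bank signed 3b, MSB=1: 6 - 8 = -2

-2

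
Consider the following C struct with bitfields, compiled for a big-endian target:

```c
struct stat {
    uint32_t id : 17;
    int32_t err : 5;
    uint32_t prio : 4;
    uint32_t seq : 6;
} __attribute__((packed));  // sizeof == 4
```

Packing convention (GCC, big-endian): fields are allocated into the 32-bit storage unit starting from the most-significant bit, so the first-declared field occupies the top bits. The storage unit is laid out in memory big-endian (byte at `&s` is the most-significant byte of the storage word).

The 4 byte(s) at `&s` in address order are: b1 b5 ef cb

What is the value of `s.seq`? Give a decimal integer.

11

[0]=0xb1 [1]=0xb5 [2]=0xef [3]=0xcb (big-endian) → word 0xb1b5efcb
id:17 @ bit 15 → (0xb1b5efcb>>15)&0x1ffff = 0x1636b
err:5 @ bit 10 → (0xb1b5efcb>>10)&0x1f = 0x1b
prio:4 @ bit 6 → (0xb1b5efcb>>6)&0xf = 0xf
seq:6 @ bit 0 → (0xb1b5efcb>>0)&0x3f = 0xb  ←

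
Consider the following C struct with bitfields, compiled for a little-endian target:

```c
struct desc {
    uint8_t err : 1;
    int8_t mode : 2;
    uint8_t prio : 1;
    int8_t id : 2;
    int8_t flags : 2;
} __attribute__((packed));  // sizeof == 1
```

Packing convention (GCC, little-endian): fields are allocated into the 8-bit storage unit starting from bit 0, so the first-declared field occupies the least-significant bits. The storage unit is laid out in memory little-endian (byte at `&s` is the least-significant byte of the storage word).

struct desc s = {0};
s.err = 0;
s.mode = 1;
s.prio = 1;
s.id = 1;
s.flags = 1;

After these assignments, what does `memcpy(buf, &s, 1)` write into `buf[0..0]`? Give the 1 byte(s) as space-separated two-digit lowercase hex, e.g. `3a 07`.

err:1 = 0 → 0x0 << 0 → word 0x00
mode:2 = 1 → 0x1 << 1 → word 0x02
prio:1 = 1 → 0x1 << 3 → word 0x0a
id:2 = 1 → 0x1 << 4 → word 0x1a
flags:2 = 1 → 0x1 << 6 → word 0x5a
word = 0x5a → little-endian bytes:
  [0]=0x5a

5a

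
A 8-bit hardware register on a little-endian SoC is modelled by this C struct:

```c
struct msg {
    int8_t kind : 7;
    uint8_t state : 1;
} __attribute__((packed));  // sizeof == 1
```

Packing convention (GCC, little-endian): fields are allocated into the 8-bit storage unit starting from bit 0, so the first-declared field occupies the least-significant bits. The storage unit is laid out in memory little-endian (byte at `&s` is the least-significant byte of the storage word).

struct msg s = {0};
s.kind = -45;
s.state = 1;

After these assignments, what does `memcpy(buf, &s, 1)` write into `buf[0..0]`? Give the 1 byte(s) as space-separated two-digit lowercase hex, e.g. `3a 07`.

d3

[0+:7] kind=-45 & 0x7f = 0x53; word=0x53
[7+:1] state=1 & 0x1 = 0x1; word=0xd3
word = 0xd3 → little-endian bytes:
  [0]=0xd3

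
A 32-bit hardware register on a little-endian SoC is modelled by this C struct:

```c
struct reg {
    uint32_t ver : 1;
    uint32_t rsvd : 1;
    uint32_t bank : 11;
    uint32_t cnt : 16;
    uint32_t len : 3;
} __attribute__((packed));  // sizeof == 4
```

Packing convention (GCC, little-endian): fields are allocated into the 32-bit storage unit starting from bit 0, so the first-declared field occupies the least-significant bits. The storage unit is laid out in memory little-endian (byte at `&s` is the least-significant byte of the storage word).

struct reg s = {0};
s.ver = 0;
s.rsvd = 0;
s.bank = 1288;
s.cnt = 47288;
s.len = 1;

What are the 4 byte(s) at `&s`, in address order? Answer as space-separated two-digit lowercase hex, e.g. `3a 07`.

20 14 17 37

ver:1 = 0 → 0x0 << 0 → word 0x00000000
rsvd:1 = 0 → 0x0 << 1 → word 0x00000000
bank:11 = 1288 → 0x508 << 2 → word 0x00001420
cnt:16 = 47288 → 0xb8b8 << 13 → word 0x17171420
len:3 = 1 → 0x1 << 29 → word 0x37171420
word = 0x37171420 → little-endian bytes:
  [0]=0x20  [1]=0x14  [2]=0x17  [3]=0x37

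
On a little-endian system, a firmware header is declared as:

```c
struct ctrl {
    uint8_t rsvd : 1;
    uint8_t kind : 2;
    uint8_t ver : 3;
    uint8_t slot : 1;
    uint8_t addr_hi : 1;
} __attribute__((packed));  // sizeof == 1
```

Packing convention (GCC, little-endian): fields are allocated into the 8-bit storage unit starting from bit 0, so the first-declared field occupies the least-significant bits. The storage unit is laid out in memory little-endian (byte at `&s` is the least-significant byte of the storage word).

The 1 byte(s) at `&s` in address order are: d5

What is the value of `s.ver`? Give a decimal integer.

[0]=0xd5 (little-endian) → word 0xd5
rsvd:1 @ bit 0 → (0xd5>>0)&0x1 = 0x1
kind:2 @ bit 1 → (0xd5>>1)&0x3 = 0x2
ver:3 @ bit 3 → (0xd5>>3)&0x7 = 0x2  ←
slot:1 @ bit 6 → (0xd5>>6)&0x1 = 0x1
addr_hi:1 @ bit 7 → (0xd5>>7)&0x1 = 0x1

2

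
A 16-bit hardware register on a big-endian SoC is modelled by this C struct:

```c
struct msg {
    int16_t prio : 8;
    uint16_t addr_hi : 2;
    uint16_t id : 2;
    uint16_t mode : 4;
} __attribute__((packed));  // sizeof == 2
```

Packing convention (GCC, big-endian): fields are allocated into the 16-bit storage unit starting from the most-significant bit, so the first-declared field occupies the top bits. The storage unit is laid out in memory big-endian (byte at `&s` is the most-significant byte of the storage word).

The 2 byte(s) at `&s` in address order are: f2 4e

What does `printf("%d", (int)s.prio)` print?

[0]=0xf2 [1]=0x4e (big-endian) → word 0xf24e
prio [8+:8] = (word>>8) & 0xff = 242  ←
addr_hi [6+:2] = (word>>6) & 0x3 = 1
id [4+:2] = (word>>4) & 0x3 = 0
mode [0+:4] = (word>>0) & 0xf = 14
prio signed 8b, MSB=1: 242 - 256 = -14

-14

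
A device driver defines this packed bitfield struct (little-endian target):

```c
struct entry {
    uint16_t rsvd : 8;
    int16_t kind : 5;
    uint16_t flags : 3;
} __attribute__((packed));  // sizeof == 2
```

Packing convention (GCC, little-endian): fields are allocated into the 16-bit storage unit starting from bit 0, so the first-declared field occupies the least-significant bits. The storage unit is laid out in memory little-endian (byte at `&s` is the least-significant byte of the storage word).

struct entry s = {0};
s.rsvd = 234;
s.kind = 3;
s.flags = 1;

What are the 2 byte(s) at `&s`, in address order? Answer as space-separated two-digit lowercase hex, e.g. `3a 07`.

ea 23

[0+:8] rsvd=234 & 0xff = 0xea; word=0x00ea
[8+:5] kind=3 & 0x1f = 0x3; word=0x03ea
[13+:3] flags=1 & 0x7 = 0x1; word=0x23ea
word = 0x23ea → little-endian bytes:
  [0]=0xea  [1]=0x23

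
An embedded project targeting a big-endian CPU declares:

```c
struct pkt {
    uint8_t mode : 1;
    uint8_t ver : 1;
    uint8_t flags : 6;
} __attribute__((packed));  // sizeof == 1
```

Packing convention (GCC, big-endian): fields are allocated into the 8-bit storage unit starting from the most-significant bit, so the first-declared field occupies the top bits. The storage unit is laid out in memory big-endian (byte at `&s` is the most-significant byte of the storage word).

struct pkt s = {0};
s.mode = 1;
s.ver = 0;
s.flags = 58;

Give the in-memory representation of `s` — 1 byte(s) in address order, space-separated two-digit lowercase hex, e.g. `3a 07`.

mode (1b) val=1 bits=0x1 at bit 7: 0x80
ver (1b) val=0 bits=0x0 at bit 6: 0x80
flags (6b) val=58 bits=0x3a at bit 0: 0xba
word = 0xba → big-endian bytes:
  [0]=0xba

ba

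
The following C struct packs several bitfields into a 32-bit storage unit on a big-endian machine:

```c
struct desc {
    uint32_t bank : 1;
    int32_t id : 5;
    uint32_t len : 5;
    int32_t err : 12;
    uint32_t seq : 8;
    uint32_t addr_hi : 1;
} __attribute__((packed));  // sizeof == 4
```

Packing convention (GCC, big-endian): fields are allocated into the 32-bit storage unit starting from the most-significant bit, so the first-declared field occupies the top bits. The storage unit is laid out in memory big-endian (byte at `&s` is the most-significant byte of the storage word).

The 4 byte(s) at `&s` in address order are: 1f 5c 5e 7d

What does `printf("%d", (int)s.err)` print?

[0]=0x1f [1]=0x5c [2]=0x5e [3]=0x7d (big-endian) → word 0x1f5c5e7d
bank [31+:1] = (word>>31) & 0x1 = 0
id [26+:5] = (word>>26) & 0x1f = 7
len [21+:5] = (word>>21) & 0x1f = 26
err [9+:12] = (word>>9) & 0xfff = 3631  ←
seq [1+:8] = (word>>1) & 0xff = 62
addr_hi [0+:1] = (word>>0) & 0x1 = 1
err signed 12b, MSB=1: 3631 - 4096 = -465

-465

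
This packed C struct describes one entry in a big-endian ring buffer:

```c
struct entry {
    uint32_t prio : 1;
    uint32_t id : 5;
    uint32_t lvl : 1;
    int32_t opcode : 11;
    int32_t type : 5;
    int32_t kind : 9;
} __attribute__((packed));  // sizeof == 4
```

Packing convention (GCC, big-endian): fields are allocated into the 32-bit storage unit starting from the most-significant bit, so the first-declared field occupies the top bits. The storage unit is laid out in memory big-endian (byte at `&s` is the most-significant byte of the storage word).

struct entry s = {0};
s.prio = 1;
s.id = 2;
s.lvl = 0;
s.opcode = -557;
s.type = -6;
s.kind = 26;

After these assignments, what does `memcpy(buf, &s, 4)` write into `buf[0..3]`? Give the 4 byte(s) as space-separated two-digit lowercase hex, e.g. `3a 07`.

[31+:1] prio=1 & 0x1 = 0x1; word=0x80000000
[26+:5] id=2 & 0x1f = 0x2; word=0x88000000
[25+:1] lvl=0 & 0x1 = 0x0; word=0x88000000
[14+:11] opcode=-557 & 0x7ff = 0x5d3; word=0x8974c000
[9+:5] type=-6 & 0x1f = 0x1a; word=0x8974f400
[0+:9] kind=26 & 0x1ff = 0x1a; word=0x8974f41a
word = 0x8974f41a → big-endian bytes:
  [0]=0x89  [1]=0x74  [2]=0xf4  [3]=0x1a

89 74 f4 1a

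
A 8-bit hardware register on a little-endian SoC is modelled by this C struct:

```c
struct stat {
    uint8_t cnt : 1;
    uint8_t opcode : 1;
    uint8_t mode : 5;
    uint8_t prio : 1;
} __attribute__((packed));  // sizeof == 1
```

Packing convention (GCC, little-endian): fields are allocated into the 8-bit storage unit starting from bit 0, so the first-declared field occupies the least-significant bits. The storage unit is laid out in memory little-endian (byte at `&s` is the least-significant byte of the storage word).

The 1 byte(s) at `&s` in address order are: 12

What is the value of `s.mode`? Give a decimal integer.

[0]=0x12 (little-endian) → word 0x12
cnt [0+:1] = (word>>0) & 0x1 = 0
opcode [1+:1] = (word>>1) & 0x1 = 1
mode [2+:5] = (word>>2) & 0x1f = 4  ←
prio [7+:1] = (word>>7) & 0x1 = 0

4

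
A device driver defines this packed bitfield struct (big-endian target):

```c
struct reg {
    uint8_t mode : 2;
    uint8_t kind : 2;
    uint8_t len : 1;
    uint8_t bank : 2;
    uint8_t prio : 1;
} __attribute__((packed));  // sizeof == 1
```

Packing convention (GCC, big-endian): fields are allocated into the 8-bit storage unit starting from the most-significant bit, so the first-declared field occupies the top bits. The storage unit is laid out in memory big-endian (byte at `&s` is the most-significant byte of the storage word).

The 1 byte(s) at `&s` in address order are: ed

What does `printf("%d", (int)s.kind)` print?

2

[0]=0xed (big-endian) → word 0xed
mode [6+:2] = (word>>6) & 0x3 = 3
kind [4+:2] = (word>>4) & 0x3 = 2  ←
len [3+:1] = (word>>3) & 0x1 = 1
bank [1+:2] = (word>>1) & 0x3 = 2
prio [0+:1] = (word>>0) & 0x1 = 1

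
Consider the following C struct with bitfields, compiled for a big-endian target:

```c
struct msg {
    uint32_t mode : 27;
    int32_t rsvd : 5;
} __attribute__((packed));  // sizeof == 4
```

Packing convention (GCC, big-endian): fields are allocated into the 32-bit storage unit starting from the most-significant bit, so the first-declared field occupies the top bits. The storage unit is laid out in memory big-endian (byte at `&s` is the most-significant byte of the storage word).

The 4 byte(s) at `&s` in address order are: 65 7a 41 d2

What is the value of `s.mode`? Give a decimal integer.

53203470

[0]=0x65 [1]=0x7a [2]=0x41 [3]=0xd2 (big-endian) → word 0x657a41d2
mode [5+:27] = (word>>5) & 0x7ffffff = 53203470  ←
rsvd [0+:5] = (word>>0) & 0x1f = 18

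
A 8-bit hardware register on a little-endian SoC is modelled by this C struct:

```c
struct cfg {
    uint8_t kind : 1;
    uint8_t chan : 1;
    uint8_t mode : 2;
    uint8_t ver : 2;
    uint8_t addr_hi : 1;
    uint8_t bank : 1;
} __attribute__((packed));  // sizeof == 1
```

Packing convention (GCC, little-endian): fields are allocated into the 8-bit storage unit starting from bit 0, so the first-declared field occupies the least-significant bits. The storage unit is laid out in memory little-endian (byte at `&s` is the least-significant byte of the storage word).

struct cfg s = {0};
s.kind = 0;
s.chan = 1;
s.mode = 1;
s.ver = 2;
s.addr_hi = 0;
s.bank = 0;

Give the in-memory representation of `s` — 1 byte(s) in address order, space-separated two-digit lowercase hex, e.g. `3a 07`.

kind (1b) val=0 bits=0x0 at bit 0: 0x00
chan (1b) val=1 bits=0x1 at bit 1: 0x02
mode (2b) val=1 bits=0x1 at bit 2: 0x06
ver (2b) val=2 bits=0x2 at bit 4: 0x26
addr_hi (1b) val=0 bits=0x0 at bit 6: 0x26
bank (1b) val=0 bits=0x0 at bit 7: 0x26
word = 0x26 → little-endian bytes:
  [0]=0x26

26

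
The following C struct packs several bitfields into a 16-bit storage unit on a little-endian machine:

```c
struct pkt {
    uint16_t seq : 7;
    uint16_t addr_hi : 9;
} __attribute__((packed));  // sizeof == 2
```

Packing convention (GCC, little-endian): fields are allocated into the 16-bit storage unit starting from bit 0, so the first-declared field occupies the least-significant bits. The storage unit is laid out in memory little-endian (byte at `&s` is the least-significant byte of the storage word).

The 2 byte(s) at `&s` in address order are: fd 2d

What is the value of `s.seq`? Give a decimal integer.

125

[0]=0xfd [1]=0x2d (little-endian) → word 0x2dfd
seq:7 @ bit 0 → (0x2dfd>>0)&0x7f = 0x7d  ←
addr_hi:9 @ bit 7 → (0x2dfd>>7)&0x1ff = 0x5b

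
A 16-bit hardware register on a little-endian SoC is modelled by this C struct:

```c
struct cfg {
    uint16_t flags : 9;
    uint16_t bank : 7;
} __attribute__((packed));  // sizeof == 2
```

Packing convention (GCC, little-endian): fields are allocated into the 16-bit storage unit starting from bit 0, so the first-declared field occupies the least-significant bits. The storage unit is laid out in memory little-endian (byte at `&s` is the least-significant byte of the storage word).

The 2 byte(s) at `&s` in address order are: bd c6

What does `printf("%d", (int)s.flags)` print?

[0]=0xbd [1]=0xc6 (little-endian) → word 0xc6bd
flags:9 @ bit 0 → (0xc6bd>>0)&0x1ff = 0xbd  ←
bank:7 @ bit 9 → (0xc6bd>>9)&0x7f = 0x63

189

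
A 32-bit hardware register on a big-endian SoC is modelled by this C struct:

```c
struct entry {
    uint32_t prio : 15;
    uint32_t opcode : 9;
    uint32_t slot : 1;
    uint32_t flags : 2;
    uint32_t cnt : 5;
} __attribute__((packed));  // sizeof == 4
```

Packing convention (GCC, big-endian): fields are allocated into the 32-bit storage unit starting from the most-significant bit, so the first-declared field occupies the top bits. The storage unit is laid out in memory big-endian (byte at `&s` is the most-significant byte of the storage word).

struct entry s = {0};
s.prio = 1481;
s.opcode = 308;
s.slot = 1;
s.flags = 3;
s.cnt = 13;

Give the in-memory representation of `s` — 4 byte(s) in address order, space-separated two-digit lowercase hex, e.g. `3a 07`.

0b 93 34 ed

prio (15b) val=1481 bits=0x5c9 at bit 17: 0x0b920000
opcode (9b) val=308 bits=0x134 at bit 8: 0x0b933400
slot (1b) val=1 bits=0x1 at bit 7: 0x0b933480
flags (2b) val=3 bits=0x3 at bit 5: 0x0b9334e0
cnt (5b) val=13 bits=0xd at bit 0: 0x0b9334ed
word = 0x0b9334ed → big-endian bytes:
  [0]=0x0b  [1]=0x93  [2]=0x34  [3]=0xed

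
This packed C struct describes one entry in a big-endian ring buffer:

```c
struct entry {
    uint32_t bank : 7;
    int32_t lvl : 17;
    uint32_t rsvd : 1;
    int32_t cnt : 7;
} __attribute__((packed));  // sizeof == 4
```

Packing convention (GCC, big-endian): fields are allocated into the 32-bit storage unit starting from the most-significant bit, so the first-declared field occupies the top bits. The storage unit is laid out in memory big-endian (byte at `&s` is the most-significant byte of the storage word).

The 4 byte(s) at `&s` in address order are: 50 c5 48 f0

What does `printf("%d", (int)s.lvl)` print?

50504

[0]=0x50 [1]=0xc5 [2]=0x48 [3]=0xf0 (big-endian) → word 0x50c548f0
bank [25+:7] = (word>>25) & 0x7f = 40
lvl [8+:17] = (word>>8) & 0x1ffff = 50504  ←
rsvd [7+:1] = (word>>7) & 0x1 = 1
cnt [0+:7] = (word>>0) & 0x7f = 112
lvl signed 17b, MSB=0: value = 50504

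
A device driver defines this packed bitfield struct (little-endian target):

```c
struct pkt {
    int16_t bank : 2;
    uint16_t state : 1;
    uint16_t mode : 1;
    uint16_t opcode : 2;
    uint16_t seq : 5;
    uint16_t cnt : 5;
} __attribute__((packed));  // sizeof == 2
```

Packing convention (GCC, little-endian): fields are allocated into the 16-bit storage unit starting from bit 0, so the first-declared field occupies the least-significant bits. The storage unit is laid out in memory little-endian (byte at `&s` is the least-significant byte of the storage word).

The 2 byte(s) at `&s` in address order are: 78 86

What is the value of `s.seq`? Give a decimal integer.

25

[0]=0x78 [1]=0x86 (little-endian) → word 0x8678
bank [0+:2] = (word>>0) & 0x3 = 0
state [2+:1] = (word>>2) & 0x1 = 0
mode [3+:1] = (word>>3) & 0x1 = 1
opcode [4+:2] = (word>>4) & 0x3 = 3
seq [6+:5] = (word>>6) & 0x1f = 25  ←
cnt [11+:5] = (word>>11) & 0x1f = 16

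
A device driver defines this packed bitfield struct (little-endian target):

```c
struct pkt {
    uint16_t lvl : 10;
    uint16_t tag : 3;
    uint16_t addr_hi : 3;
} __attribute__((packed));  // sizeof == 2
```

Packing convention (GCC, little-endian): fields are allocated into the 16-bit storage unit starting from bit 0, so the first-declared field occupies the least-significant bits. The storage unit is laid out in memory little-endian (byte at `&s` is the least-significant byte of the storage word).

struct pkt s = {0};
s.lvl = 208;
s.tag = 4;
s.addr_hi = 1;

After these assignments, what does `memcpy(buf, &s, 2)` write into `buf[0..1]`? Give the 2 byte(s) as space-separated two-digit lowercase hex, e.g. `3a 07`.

d0 30

lvl (10b) val=208 bits=0xd0 at bit 0: 0x00d0
tag (3b) val=4 bits=0x4 at bit 10: 0x10d0
addr_hi (3b) val=1 bits=0x1 at bit 13: 0x30d0
word = 0x30d0 → little-endian bytes:
  [0]=0xd0  [1]=0x30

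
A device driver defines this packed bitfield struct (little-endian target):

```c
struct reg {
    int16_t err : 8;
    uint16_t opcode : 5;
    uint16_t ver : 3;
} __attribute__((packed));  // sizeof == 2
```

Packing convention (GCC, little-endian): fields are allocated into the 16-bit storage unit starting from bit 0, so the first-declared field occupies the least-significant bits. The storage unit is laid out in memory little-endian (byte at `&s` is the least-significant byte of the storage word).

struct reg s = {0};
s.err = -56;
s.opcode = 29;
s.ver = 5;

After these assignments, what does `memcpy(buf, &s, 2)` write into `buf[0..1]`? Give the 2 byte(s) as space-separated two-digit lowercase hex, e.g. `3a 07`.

[0+:8] err=-56 & 0xff = 0xc8; word=0x00c8
[8+:5] opcode=29 & 0x1f = 0x1d; word=0x1dc8
[13+:3] ver=5 & 0x7 = 0x5; word=0xbdc8
word = 0xbdc8 → little-endian bytes:
  [0]=0xc8  [1]=0xbd

c8 bd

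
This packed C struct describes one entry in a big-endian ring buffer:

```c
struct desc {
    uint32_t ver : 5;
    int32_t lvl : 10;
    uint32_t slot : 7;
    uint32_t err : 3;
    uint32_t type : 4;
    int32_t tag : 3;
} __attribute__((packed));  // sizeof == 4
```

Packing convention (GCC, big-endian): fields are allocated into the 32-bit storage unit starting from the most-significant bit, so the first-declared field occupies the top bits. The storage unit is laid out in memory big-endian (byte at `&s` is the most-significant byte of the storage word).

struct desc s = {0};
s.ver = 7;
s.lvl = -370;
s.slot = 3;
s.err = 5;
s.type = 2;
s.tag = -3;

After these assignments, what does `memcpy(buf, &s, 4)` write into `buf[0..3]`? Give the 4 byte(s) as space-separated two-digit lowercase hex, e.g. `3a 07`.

3d 1c 0e 95

ver (5b) val=7 bits=0x7 at bit 27: 0x38000000
lvl (10b) val=-370 bits=0x28e at bit 17: 0x3d1c0000
slot (7b) val=3 bits=0x3 at bit 10: 0x3d1c0c00
err (3b) val=5 bits=0x5 at bit 7: 0x3d1c0e80
type (4b) val=2 bits=0x2 at bit 3: 0x3d1c0e90
tag (3b) val=-3 bits=0x5 at bit 0: 0x3d1c0e95
word = 0x3d1c0e95 → big-endian bytes:
  [0]=0x3d  [1]=0x1c  [2]=0x0e  [3]=0x95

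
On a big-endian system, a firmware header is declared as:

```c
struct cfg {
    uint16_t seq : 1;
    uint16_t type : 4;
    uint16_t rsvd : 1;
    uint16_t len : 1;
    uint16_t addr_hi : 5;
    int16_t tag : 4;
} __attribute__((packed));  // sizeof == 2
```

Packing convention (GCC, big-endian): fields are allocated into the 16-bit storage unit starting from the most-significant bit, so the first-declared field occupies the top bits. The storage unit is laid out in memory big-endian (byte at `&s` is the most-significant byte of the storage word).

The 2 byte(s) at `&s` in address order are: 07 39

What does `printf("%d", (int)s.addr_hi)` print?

19

[0]=0x07 [1]=0x39 (big-endian) → word 0x0739
seq:1 @ bit 15 → (0x0739>>15)&0x1 = 0x0
type:4 @ bit 11 → (0x0739>>11)&0xf = 0x0
rsvd:1 @ bit 10 → (0x0739>>10)&0x1 = 0x1
len:1 @ bit 9 → (0x0739>>9)&0x1 = 0x1
addr_hi:5 @ bit 4 → (0x0739>>4)&0x1f = 0x13  ←
tag:4 @ bit 0 → (0x0739>>0)&0xf = 0x9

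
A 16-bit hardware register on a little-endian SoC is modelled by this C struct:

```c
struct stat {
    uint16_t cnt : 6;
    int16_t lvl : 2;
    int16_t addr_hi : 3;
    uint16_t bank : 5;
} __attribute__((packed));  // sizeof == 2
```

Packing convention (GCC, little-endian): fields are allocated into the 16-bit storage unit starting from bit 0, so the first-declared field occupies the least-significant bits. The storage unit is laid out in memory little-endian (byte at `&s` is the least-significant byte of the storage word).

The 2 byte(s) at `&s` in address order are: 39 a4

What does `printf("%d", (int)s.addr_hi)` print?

[0]=0x39 [1]=0xa4 (little-endian) → word 0xa439
cnt:6 @ bit 0 → (0xa439>>0)&0x3f = 0x39
lvl:2 @ bit 6 → (0xa439>>6)&0x3 = 0x0
addr_hi:3 @ bit 8 → (0xa439>>8)&0x7 = 0x4  ←
bank:5 @ bit 11 → (0xa439>>11)&0x1f = 0x14
addr_hi signed 3b, MSB=1: 4 - 8 = -4

-4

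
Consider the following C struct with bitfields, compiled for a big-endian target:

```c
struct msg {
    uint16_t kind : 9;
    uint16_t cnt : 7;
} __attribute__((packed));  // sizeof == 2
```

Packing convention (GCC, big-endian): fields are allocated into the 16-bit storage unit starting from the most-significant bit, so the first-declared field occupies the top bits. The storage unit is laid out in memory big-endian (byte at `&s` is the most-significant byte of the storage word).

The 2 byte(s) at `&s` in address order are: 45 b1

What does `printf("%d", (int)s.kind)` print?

[0]=0x45 [1]=0xb1 (big-endian) → word 0x45b1
kind:9 @ bit 7 → (0x45b1>>7)&0x1ff = 0x8b  ←
cnt:7 @ bit 0 → (0x45b1>>0)&0x7f = 0x31

139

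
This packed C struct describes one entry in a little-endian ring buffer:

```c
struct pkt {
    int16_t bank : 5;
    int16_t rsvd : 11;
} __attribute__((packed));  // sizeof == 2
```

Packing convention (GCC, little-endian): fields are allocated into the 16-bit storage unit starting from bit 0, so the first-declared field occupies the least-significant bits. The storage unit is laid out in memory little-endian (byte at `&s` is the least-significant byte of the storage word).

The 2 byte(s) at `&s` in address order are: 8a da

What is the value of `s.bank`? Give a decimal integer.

[0]=0x8a [1]=0xda (little-endian) → word 0xda8a
bank [0+:5] = (word>>0) & 0x1f = 10  ←
rsvd [5+:11] = (word>>5) & 0x7ff = 1748
bank signed 5b, MSB=0: value = 10

10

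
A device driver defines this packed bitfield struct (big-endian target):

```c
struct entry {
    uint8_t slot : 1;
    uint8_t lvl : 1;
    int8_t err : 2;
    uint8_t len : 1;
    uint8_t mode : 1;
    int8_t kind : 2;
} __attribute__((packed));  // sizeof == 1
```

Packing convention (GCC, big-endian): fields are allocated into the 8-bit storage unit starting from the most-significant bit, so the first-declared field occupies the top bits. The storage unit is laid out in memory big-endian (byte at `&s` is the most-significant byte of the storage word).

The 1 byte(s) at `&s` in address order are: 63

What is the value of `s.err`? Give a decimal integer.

-2

[0]=0x63 (big-endian) → word 0x63
slot:1 @ bit 7 → (0x63>>7)&0x1 = 0x0
lvl:1 @ bit 6 → (0x63>>6)&0x1 = 0x1
err:2 @ bit 4 → (0x63>>4)&0x3 = 0x2  ←
len:1 @ bit 3 → (0x63>>3)&0x1 = 0x0
mode:1 @ bit 2 → (0x63>>2)&0x1 = 0x0
kind:2 @ bit 0 → (0x63>>0)&0x3 = 0x3
err signed 2b, MSB=1: 2 - 4 = -2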